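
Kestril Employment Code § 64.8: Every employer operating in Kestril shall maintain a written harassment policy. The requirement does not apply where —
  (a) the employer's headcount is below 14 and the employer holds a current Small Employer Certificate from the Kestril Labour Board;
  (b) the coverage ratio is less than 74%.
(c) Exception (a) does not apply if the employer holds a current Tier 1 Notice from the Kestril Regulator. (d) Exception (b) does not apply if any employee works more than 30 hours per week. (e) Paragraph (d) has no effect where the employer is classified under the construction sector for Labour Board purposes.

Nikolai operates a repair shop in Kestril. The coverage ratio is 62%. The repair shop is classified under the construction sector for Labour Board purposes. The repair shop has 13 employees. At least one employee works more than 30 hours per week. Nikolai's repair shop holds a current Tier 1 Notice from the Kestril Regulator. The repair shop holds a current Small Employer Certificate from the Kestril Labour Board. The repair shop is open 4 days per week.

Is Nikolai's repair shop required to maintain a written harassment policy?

Exception (a) is satisfied on its face — the employer's headcount is 13, below the 14 limit; a current Small Employer Certificate is held. But: (c) operates against (a): a current Tier 1 Notice is held. (a) is therefore removed.
Exception (b): the coverage ratio is 62%, less than the 74% limit — every condition holds. Applying paragraphs (d)–(e): (d) is triggered (at least one employee exceeds 30 hours/week), but is set aside by (e): (e) is engaged — the repair shop is classified under the construction sector. So (b) applies.

No — exception (b) applies; Nikolai's repair shop is not required to maintain a written harassment policy.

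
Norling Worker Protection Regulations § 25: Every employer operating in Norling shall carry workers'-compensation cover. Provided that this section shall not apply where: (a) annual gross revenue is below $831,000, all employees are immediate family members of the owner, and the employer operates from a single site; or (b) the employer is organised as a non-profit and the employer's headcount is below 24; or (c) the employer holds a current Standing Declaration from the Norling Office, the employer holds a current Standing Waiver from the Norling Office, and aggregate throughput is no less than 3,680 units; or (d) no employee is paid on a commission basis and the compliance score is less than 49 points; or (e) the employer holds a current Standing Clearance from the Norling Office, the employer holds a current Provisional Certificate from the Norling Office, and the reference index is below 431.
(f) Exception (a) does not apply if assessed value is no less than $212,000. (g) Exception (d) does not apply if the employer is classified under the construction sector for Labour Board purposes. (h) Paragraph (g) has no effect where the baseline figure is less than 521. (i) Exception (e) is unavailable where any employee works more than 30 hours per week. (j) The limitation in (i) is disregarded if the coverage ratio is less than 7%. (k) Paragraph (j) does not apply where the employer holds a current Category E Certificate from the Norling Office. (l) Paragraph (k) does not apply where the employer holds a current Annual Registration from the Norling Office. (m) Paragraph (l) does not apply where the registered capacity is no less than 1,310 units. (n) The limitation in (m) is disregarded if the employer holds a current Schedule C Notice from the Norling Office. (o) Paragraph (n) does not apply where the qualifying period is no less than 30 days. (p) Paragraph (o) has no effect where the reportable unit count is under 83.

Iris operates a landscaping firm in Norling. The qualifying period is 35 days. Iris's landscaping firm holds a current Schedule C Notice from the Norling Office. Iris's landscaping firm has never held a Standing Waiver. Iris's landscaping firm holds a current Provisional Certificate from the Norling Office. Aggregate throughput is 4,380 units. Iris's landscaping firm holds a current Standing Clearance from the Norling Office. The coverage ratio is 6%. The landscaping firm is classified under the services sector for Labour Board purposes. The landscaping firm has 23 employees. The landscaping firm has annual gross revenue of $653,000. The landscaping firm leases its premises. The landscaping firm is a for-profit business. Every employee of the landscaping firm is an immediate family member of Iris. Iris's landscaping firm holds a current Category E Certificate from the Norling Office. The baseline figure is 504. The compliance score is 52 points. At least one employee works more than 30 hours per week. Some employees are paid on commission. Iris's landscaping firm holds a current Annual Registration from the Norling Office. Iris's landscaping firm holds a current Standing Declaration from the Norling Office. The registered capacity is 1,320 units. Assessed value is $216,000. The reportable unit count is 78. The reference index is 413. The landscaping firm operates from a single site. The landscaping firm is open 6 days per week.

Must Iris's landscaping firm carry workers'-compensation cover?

No — exception (e) applies; Iris's landscaping firm is not required to carry workers'-compensation cover.

Exception (a) is satisfied on its face — annual gross revenue is $653,000, below the $831,000 limit; every employee is an immediate family member; the employer operates from a single site. But: (f) is engaged — assessed value is $216,000, meeting the $212,000 threshold. Exception (a) does not apply.
Exception (b) does not apply: the employer is for-profit.
Exception (c) fails — the Standing Waiver is not current.
Exception (d) requires that no employee is paid on a commission basis; but some employees are paid on commission, so (d) is unavailable.
All of (e)'s requirements are met (a current Standing Clearance is held; a current Provisional Certificate is held; the reference index is 413, below the 431 limit). As to paragraphs (i)–(p): (i) would limit (e) — at least one employee exceeds 30 hours/week — but (j) sets (i) aside: (j) operates — the coverage ratio is 6%, less than the 7% limit. (k) would limit (j) — a current Category E Certificate is held — but (l) sets (k) aside: (l) operates — a current Annual Registration is held. (m) is triggered (the registered capacity is 1,320 units, meeting the 1,310 units threshold), but is displaced by (n): (n) is engaged — a current Schedule C Notice is held. (o) would limit (n) — the qualifying period is 35 days, meeting the 30 days threshold — but (p) sets (o) aside: (p) operates — the reportable unit count is 78, under the 83 limit. Exception (e) stands.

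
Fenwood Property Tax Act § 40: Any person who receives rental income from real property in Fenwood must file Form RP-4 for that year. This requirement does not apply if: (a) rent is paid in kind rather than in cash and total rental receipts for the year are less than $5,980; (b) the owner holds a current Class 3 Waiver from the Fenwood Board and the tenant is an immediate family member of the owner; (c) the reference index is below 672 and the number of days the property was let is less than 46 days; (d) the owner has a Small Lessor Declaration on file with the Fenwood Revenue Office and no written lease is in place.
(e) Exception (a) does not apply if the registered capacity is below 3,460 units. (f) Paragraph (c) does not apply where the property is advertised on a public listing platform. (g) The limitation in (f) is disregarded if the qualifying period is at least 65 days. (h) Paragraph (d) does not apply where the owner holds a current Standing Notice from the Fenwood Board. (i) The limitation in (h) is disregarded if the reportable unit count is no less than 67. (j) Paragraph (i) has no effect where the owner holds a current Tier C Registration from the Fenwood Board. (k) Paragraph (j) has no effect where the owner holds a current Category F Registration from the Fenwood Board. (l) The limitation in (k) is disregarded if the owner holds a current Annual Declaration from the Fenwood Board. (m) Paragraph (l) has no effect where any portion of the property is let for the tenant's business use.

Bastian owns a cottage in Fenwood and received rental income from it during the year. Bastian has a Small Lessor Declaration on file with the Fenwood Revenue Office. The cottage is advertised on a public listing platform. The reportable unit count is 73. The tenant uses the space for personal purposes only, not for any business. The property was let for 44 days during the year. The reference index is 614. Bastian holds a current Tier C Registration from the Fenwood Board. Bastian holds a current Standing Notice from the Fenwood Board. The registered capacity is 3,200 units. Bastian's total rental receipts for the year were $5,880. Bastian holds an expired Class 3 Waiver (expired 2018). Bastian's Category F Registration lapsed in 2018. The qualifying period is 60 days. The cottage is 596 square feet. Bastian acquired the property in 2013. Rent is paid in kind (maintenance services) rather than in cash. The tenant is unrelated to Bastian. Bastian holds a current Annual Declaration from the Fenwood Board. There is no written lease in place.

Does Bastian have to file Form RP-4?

Yes — Bastian must file Form RP-4.

Exception (a) is satisfied on its face — rent is paid in kind; total rental receipts for the year are $5,880, less than the $5,980 limit. But: (e) is engaged — the registered capacity is 3,200 units, below the 3,460 units limit. (a) is therefore removed.
Exception (b) does not apply: the Class 3 Waiver is not current.
Exception (c) is satisfied on its face — the reference index is 614, below the 672 limit; the number of days the property was let is 44 days, less than the 46 days limit. But: (f) operates against (c): the property is publicly advertised. (g), which would lift (f), is not engaged — the qualifying period is 60 days, short of 65 days. So (c) is unavailable.
Exception (d): a Small Lessor Declaration is on file; there is no written lease — every condition holds. But applying paragraphs (h)–(m): (h) is engaged — a current Standing Notice is held. (i) would limit (h) — the reportable unit count is 73, meeting the 67 threshold — but (j) sets (i) aside: (j) operates against (i): a current Tier C Registration is held. (k), which would lift (j), is not triggered — the Category F Registration is not current. (d) is therefore removed.
None of the exceptions is available; § 40 applies in full.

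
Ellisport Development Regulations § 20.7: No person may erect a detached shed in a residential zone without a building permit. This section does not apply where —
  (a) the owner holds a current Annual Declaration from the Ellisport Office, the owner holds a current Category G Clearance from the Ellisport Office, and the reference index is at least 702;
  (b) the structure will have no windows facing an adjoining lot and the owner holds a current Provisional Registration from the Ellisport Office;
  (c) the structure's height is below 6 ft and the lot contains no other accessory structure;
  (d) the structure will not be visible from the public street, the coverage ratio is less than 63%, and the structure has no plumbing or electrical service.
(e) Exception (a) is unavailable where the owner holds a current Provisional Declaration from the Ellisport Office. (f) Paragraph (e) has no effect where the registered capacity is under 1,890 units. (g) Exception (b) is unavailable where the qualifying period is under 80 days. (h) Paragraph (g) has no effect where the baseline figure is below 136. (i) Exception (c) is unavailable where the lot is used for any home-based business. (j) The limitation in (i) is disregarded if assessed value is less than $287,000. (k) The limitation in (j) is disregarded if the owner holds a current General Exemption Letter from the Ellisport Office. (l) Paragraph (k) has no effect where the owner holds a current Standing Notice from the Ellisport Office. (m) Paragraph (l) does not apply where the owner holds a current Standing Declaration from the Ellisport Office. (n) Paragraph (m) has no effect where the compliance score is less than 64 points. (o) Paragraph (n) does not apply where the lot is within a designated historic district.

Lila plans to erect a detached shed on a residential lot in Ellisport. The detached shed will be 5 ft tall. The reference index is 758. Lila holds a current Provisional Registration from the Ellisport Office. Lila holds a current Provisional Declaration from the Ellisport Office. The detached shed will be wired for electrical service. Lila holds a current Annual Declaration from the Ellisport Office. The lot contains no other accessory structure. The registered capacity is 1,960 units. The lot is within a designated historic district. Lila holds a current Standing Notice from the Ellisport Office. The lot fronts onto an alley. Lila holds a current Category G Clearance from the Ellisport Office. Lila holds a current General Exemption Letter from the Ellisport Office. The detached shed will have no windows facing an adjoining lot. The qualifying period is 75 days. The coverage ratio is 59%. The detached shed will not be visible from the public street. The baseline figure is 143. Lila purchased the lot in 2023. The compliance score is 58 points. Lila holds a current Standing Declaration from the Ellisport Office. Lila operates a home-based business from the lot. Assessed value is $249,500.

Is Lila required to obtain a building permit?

All of (a)'s requirements are met (a current Annual Declaration is held; a current Category G Clearance is held; the reference index is 758, meeting the 702 threshold). However, paragraphs (e)–(f) must be considered: (e) operates against (a): a current Provisional Declaration is held. (f), which would lift (e), is not triggered — the registered capacity is 1,960 units, not under 1,890 units. So (a) is unavailable.
Exception (b) is satisfied on its face — no windows face an adjoining lot; a current Provisional Registration is held. Turning to paragraphs (g)–(h): (g) operates against (b): the qualifying period is 75 days, under the 80 days limit. (h) is not triggered (the baseline figure is 143, not below 136), so (g) stands. So (b) is unavailable.
Exception (c): the structure's height is 5 ft, below the 6 ft limit; the lot has no other accessory structure — every condition holds. But: (i) applies — a home-based business operates on the lot. (j) would limit (i) — assessed value is $249,500, less than the $287,000 limit — but (k) sets (j) aside: (k) is triggered — a current General Exemption Letter is held. (l) operates (a current Standing Notice is held), but yields to (m): (m) operates against (l): a current Standing Declaration is held. (n) would limit (m) — the compliance score is 58 points, less than the 64 points limit — but (o) sets (n) aside: (o) is engaged — the lot is in a historic district. So (c) is unavailable.
Exception (d) requires that the structure has no plumbing or electrical service; but electrical service is planned, so (d) is unavailable.
None of the exceptions is available; § 20.7 applies in full.

Yes — Lila must obtain a building permit.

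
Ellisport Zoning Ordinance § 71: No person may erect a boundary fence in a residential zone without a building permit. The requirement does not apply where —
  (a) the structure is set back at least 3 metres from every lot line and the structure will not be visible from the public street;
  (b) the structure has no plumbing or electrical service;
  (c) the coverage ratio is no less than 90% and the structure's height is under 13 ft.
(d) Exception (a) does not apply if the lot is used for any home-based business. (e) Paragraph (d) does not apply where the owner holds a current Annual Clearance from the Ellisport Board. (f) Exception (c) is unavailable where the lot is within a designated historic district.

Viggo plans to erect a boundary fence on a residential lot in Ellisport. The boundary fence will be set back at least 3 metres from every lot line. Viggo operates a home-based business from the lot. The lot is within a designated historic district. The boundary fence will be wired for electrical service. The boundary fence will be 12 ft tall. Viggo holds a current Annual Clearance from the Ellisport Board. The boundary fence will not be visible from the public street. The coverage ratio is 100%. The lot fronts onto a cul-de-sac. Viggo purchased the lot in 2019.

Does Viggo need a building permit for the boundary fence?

No — exception (a) applies; Viggo does not need a building permit.

Exception (a)'s conditions are all satisfied: the setback is at least 3 m on every side; the structure will not be visible from the street. Applying paragraphs (d)–(e): (d) would limit (a) — a home-based business operates on the lot — but (e) sets (d) aside: (e) operates against (d): a current Annual Clearance is held. (a) remains available.
Exception (b) requires that the structure has no plumbing or electrical service; but electrical service is planned, so (b) is unavailable.
Exception (c): the coverage ratio is 100%, meeting the 90% threshold; the structure's height is 12 ft, under the 13 ft limit — every condition holds. However, paragraph (f) must be considered: (f) operates against (c): the lot is in a historic district. (c) is therefore removed.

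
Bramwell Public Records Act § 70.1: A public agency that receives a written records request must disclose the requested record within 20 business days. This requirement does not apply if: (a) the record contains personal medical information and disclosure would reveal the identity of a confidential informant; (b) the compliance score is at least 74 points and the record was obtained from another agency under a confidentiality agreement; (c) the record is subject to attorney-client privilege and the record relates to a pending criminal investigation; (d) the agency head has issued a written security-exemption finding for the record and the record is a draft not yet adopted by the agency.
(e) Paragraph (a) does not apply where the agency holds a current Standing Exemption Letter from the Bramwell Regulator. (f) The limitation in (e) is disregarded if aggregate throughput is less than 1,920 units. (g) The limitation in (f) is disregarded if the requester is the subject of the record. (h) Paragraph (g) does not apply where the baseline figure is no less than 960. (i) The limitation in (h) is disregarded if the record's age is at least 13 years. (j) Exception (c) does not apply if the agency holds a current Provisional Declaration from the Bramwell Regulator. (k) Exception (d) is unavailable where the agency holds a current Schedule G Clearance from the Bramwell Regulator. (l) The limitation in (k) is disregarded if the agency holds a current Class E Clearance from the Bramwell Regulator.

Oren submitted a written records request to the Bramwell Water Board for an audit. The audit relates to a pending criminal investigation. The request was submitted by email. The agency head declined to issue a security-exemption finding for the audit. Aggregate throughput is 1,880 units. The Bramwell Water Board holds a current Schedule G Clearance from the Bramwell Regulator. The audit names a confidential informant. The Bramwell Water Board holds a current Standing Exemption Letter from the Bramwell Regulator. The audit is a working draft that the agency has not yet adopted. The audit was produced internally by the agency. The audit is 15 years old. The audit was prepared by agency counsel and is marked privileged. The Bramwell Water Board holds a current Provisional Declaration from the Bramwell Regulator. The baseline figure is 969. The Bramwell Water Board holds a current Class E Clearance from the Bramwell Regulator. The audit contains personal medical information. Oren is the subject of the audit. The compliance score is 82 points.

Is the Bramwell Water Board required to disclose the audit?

All of (a)'s requirements are met (the audit contains personal medical information; the audit names a confidential informant). However, paragraphs (e)–(i) must be considered: (e) operates against (a): a current Standing Exemption Letter is held. (f) applies (aggregate throughput is 1,880 units, less than the 1,920 units limit), but yields to (g): (g) operates against (f): Oren is the subject of the audit. (h) would limit (g) — the baseline figure is 969, meeting the 960 threshold — but (i) sets (h) aside: (i) operates against (h): the record's age is 15 years, meeting the 13 years threshold. So (a) is unavailable.
Exception (b) does not apply: the audit was produced internally.
Exception (c) is satisfied on its face — the audit is privileged; the audit relates to a pending investigation. But: (j) operates against (c): a current Provisional Declaration is held. (c) is therefore removed.
Exception (d) fails — the agency head declined to issue a security-exemption finding.
No exception applies. The general rule governs.

Yes — the Bramwell Water Board must disclose the audit.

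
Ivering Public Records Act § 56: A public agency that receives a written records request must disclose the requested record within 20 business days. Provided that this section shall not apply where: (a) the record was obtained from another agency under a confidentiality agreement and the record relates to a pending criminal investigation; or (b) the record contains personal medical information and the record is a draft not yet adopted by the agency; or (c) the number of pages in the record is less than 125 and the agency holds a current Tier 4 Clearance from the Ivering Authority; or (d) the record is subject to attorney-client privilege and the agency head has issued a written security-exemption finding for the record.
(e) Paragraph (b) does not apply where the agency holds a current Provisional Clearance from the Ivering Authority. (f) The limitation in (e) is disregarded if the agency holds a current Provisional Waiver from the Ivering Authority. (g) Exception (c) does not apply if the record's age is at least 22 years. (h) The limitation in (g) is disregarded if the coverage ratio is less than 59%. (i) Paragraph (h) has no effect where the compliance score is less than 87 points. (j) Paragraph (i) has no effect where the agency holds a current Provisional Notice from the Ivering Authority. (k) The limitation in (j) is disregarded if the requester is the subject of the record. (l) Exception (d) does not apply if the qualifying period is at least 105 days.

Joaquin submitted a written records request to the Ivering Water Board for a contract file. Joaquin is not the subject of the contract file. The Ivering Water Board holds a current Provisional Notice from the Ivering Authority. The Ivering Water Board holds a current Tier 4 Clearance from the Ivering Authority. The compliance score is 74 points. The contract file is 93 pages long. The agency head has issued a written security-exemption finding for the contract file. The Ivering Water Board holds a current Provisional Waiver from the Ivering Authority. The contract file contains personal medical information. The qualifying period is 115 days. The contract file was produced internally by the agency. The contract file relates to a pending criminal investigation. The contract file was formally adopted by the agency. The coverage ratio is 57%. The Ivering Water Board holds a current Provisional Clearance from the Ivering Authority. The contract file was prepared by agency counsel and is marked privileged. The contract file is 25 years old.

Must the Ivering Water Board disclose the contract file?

Exception (a) fails — the contract file was produced internally.
Exception (b) requires that the record is a draft not yet adopted by the agency; but the contract file has been formally adopted, so (b) is unavailable.
Exception (c) is satisfied on its face — the number of pages in the record is 93, less than the 125 limit; a current Tier 4 Clearance is held. Considering the limiting provisions: (g) would limit (c) — the record's age is 25 years, meeting the 22 years threshold — but (h) sets (g) aside: (h) operates against (g): the coverage ratio is 57%, less than the 59% limit. (i) is triggered (the compliance score is 74 points, less than the 87 points limit), but is displaced by (j): (j) is engaged — a current Provisional Notice is held. (k) is not triggered (Joaquin is not the subject of the contract file), so (j) stands. (c) remains available.
All of (d)'s requirements are met (the contract file is privileged; a written security-exemption finding has been issued). But applying paragraph (l): (l) operates against (d): the qualifying period is 115 days, meeting the 105 days threshold. (d) is therefore removed.

No — exception (c) applies; the Ivering Water Board is not required to disclose the contract file.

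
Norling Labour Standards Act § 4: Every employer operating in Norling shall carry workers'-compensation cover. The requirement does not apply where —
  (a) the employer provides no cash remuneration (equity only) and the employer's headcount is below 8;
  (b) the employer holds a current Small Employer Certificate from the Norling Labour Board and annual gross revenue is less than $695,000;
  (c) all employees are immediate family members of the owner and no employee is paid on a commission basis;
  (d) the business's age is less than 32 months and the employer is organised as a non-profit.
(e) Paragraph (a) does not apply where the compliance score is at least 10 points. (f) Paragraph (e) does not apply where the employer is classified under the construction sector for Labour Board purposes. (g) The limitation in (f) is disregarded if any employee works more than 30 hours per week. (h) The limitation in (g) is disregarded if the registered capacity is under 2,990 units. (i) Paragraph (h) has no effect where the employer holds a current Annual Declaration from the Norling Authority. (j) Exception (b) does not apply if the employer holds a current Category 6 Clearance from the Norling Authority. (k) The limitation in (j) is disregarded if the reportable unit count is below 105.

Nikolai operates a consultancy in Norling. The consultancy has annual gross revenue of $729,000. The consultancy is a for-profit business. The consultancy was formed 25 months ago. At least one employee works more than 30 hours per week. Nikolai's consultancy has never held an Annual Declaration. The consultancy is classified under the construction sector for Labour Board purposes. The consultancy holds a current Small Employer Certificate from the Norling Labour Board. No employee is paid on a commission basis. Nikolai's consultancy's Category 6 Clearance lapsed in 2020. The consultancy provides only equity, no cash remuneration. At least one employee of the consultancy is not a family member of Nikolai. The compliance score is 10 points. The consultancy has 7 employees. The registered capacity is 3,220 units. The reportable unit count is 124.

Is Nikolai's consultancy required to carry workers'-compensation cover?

All of (a)'s requirements are met (remuneration is equity-only; the employer's headcount is 7, below the 8 limit). Turning to paragraphs (e)–(i): (e) is triggered — the compliance score is 10 points, meeting the 10 points threshold. (f) is engaged (the consultancy is classified under the construction sector), but is overridden by (g): (g) operates against (f): at least one employee exceeds 30 hours/week. (h) is not triggered (the registered capacity is 3,220 units, not under 2,990 units), so (g) stands. Exception (a) does not apply.
Exception (b) requires that annual gross revenue is less than $695,000; but annual gross revenue is $729,000, not less than $695,000, so (b) is unavailable.
Exception (c) does not apply: at least one employee is not a family member.
Exception (d) does not apply: the employer is for-profit.
No exception is made out. Nikolai's consultancy falls within the general rule.

Yes — Nikolai's consultancy must carry workers'-compensation cover.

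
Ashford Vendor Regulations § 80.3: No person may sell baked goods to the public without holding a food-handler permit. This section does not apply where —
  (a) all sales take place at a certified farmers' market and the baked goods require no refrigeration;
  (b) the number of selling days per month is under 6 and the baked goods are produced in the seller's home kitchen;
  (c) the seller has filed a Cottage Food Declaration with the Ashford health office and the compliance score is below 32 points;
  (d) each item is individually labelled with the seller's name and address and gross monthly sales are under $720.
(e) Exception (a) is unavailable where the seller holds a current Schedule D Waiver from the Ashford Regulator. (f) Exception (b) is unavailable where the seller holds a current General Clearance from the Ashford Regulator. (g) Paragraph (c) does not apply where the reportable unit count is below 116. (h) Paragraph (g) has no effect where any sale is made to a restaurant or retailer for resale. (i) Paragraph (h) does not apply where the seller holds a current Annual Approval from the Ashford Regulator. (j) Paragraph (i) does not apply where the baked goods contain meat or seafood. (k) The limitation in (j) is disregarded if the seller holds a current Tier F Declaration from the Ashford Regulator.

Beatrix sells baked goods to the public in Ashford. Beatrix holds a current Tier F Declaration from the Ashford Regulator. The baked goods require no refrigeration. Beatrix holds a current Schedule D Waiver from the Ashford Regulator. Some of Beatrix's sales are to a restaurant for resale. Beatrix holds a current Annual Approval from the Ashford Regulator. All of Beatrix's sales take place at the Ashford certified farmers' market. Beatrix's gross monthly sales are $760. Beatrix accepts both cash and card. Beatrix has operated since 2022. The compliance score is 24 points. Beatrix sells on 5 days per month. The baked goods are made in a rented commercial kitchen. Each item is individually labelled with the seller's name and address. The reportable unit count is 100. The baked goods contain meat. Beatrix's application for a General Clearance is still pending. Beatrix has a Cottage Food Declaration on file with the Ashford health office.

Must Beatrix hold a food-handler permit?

Exception (a)'s conditions are all satisfied: all sales are at a certified farmers' market; the baked goods are shelf-stable. However, paragraph (e) must be considered: (e) operates against (a): a current Schedule D Waiver is held. So (a) is unavailable.
Exception (b) requires that the baked goods are produced in the seller's home kitchen; but the baked goods are made in a commercial kitchen, not a home kitchen, so (b) is unavailable.
Exception (c)'s conditions are all satisfied: a Cottage Food Declaration is on file; the compliance score is 24 points, below the 32 points limit. However, paragraphs (g)–(k) must be considered: (g) operates against (c): the reportable unit count is 100, below the 116 limit. (h) would limit (g) — some sales are to a restaurant for resale — but (i) sets (h) aside: (i) operates against (h): a current Annual Approval is held. (j) is triggered (the baked goods contain meat), but is overridden by (k): (k) operates — a current Tier F Declaration is held. So (c) is unavailable.
Exception (d) does not apply: gross monthly sales are $760, not under $720.
No exception is made out. Beatrix falls within the general rule.

Yes — Beatrix must hold a food-handler permit.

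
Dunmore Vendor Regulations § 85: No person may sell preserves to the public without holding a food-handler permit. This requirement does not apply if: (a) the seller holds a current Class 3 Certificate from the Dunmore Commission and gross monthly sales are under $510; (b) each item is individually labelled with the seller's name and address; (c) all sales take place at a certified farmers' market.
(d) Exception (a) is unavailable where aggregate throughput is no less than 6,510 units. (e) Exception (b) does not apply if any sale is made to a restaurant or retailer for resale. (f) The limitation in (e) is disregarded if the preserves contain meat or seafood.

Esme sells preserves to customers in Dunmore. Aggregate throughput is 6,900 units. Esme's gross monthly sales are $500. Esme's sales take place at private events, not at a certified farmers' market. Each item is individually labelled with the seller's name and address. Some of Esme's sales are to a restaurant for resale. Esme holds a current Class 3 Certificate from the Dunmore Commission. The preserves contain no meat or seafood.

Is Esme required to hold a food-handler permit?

Yes — Esme must hold a food-handler permit.

Exception (a): a current Class 3 Certificate is held; gross monthly sales are $500, under the $510 limit — every condition holds. However, paragraph (d) must be considered: (d) operates against (a): aggregate throughput is 6,900 units, meeting the 6,510 units threshold. Exception (a) does not apply.
Exception (b): items are individually labelled — every condition holds. But: (e) operates against (b): some sales are to a restaurant for resale. (f), which would lift (e), does not operate here — the preserves contain no meat or seafood. Exception (b) does not apply.
Exception (c) fails — sales are at private events, not a certified farmers' market.
No exception is made out. Esme falls within the general rule.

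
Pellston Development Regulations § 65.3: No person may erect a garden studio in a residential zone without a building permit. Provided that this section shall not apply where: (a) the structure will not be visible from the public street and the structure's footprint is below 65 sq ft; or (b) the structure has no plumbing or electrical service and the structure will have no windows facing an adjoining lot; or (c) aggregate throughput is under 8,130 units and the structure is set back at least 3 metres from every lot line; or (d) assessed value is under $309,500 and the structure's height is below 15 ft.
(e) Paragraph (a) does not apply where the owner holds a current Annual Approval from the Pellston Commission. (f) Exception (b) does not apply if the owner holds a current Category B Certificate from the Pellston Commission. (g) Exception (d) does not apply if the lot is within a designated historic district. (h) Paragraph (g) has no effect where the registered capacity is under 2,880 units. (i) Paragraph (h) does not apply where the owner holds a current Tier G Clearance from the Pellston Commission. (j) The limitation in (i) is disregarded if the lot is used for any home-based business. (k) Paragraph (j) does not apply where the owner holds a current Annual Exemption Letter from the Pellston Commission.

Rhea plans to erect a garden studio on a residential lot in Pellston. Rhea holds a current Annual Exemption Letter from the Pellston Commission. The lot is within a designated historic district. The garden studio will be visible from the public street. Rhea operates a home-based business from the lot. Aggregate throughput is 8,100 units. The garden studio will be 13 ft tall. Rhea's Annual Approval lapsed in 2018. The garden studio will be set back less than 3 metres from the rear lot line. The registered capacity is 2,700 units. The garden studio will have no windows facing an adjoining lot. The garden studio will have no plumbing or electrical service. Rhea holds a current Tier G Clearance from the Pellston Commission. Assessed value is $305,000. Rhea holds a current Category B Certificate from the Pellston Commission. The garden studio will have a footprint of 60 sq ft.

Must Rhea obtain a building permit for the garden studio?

Yes — Rhea must obtain a building permit.

Exception (a) fails — the structure will be visible from the street.
Exception (b): there is no plumbing or electrical service; no windows face an adjoining lot — every condition holds. But: (f) applies — a current Category B Certificate is held. (b) is therefore removed.
Exception (c) does not apply: the rear setback is under 3 m.
Exception (d): assessed value is $305,000, under the $309,500 limit; the structure's height is 13 ft, below the 15 ft limit — every condition holds. But applying paragraphs (g)–(k): (g) operates against (d): the lot is in a historic district. (h) is engaged (the registered capacity is 2,700 units, under the 2,880 units limit), but is set aside by (i): (i) operates against (h): a current Tier G Clearance is held. (j) is engaged (a home-based business operates on the lot), but is set aside by (k): (k) is triggered — a current Annual Exemption Letter is held. Exception (d) does not apply.
No exception displaces § 65.3.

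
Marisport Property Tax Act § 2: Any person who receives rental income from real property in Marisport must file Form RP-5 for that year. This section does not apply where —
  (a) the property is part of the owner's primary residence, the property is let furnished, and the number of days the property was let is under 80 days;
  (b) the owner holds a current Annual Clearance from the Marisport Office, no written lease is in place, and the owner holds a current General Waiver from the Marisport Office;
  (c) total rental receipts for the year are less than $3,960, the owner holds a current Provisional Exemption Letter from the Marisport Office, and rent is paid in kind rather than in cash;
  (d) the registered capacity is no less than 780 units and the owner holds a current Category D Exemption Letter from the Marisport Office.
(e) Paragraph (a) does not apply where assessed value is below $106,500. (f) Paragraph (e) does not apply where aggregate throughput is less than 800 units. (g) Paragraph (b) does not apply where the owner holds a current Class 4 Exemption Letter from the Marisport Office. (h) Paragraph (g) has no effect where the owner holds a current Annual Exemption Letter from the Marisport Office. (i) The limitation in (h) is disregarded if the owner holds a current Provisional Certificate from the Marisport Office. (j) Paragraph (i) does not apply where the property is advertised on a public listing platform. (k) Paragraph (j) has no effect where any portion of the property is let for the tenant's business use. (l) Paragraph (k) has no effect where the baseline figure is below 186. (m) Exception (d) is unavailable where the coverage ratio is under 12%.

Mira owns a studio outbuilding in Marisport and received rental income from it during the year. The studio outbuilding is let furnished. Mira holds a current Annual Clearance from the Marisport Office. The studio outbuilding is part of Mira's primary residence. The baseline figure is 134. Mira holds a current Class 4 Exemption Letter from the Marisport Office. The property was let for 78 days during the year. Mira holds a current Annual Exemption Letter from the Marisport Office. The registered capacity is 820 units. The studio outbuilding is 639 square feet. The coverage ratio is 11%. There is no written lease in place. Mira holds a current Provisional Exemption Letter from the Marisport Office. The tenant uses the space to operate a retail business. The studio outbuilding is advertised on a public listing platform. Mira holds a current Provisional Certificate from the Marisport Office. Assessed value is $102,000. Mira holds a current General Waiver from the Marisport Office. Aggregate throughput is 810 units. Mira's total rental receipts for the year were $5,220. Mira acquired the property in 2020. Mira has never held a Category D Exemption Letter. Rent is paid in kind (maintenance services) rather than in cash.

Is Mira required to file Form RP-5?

Exception (a): the studio outbuilding is part of the primary residence; the property is let furnished; the number of days the property was let is 78 days, under the 80 days limit — every condition holds. Turning to paragraphs (e)–(f): (e) operates against (a): assessed value is $102,000, below the $106,500 limit. (f), which would lift (e), is not engaged — aggregate throughput is 810 units, not less than 800 units. Exception (a) does not apply.
Exception (b) is satisfied on its face — a current Annual Clearance is held; there is no written lease; a current General Waiver is held. Considering the limiting provisions: (g) would limit (b) — a current Class 4 Exemption Letter is held — but (h) sets (g) aside: (h) operates against (g): a current Annual Exemption Letter is held. (i) would limit (h) — a current Provisional Certificate is held — but (j) sets (i) aside: (j) operates against (i): the property is publicly advertised. (k) applies (the space is let for business use), but is overridden by (l): (l) applies — the baseline figure is 134, below the 186 limit. Exception (b) stands.
Exception (c) fails — total rental receipts for the year are $5,220, not less than $3,960.
Exception (d) requires that the owner holds a current Category D Exemption Letter from the Marisport Office; but there is no Category D Exemption Letter in force, so (d) is unavailable.

No — exception (b) applies; Mira is not required to file Form RP-5.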